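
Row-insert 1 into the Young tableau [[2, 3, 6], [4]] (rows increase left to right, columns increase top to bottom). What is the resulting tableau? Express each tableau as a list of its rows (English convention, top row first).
[[1, 3, 6], [2], [4]]

In row 1, 1 replaces 2 (the leftmost entry greater than 1); 2 is bumped to row 2. In row 2, 2 replaces 4 (the leftmost entry greater than 2); 4 is bumped to row 3. 4 starts a new row 3. The new tableau is [[1, 3, 6], [2], [4]].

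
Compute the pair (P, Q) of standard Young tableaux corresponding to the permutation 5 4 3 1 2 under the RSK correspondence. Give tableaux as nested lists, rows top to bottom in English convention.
P = [[1, 2], [3], [4], [5]], Q = [[1, 5], [2], [3], [4]]

Insert each entry of the permutation into P by Schensted row insertion, recording in Q the position of each new cell.

Insert 5: appended to row 1. P = [[5]], Q = [[1]].
Insert 4: 4 bumps 5 from row 1; 5 starts row 2. P = [[4], [5]], Q = [[1], [2]].
Insert 3: 3 bumps 4 from row 1; 4 bumps 5 from row 2; 5 starts row 3. P = [[3], [4], [5]], Q = [[1], [2], [3]].
Insert 1: 1 bumps 3 from row 1; 3 bumps 4 from row 2; 4 bumps 5 from row 3; 5 starts row 4. P = [[1], [3], [4], [5]], Q = [[1], [2], [3], [4]].
Insert 2: appended to row 1. P = [[1, 2], [3], [4], [5]], Q = [[1, 5], [2], [3], [4]].

So P = [[1, 2], [3], [4], [5]], Q = [[1, 5], [2], [3], [4]].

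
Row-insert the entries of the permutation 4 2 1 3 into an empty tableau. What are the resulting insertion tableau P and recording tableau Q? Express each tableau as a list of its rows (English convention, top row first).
P = [[1, 3], [2], [4]], Q = [[1, 4], [2], [3]]

Insert each entry of the permutation into P by Schensted row insertion, recording in Q the position of each new cell.

Insert 4: appended to row 1. P = [[4]], Q = [[1]].
Insert 2: 2 bumps 4 from row 1; 4 starts row 2. P = [[2], [4]], Q = [[1], [2]].
Insert 1: 1 bumps 2 from row 1; 2 bumps 4 from row 2; 4 starts row 3. P = [[1], [2], [4]], Q = [[1], [2], [3]].
Insert 3: appended to row 1. P = [[1, 3], [2], [4]], Q = [[1, 4], [2], [3]].

So P = [[1, 3], [2], [4]], Q = [[1, 4], [2], [3]].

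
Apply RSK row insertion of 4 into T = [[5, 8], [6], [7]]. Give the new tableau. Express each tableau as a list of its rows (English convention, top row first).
In row 1, 4 replaces 5 (the leftmost entry greater than 4); 5 is bumped to row 2. In row 2, 5 replaces 6 (the leftmost entry greater than 5); 6 is bumped to row 3. In row 3, 6 replaces 7 (the leftmost entry greater than 6); 7 is bumped to row 4. 7 starts a new row 4. The new tableau is [[4, 8], [5], [6], [7]].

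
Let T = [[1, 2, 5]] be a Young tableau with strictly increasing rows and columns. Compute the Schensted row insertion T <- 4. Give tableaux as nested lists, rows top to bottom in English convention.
In row 1, 4 replaces 5 (the leftmost entry greater than 4); 5 is bumped to row 2. 5 starts a new row 2. The new tableau is [[1, 2, 4], [5]].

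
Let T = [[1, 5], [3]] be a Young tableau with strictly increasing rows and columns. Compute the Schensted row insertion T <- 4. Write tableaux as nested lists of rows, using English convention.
In row 1, 4 replaces 5 (the leftmost entry greater than 4); 5 is bumped to row 2. 5 is appended to row 2. The new tableau is [[1, 4], [3, 5]].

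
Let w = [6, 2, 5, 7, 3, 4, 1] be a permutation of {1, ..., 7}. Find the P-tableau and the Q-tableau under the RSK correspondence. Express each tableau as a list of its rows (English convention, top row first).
P = [[1, 3, 4], [2, 7], [5], [6]], Q = [[1, 3, 4], [2, 6], [5], [7]]

Insert each entry of the permutation into P by Schensted row insertion, recording in Q the position of each new cell.

After inserting 6: P = [[6]].
After inserting 2: P = [[2], [6]].
After inserting 5: P = [[2, 5], [6]].
After inserting 7: P = [[2, 5, 7], [6]].
After inserting 3: P = [[2, 3, 7], [5], [6]].
After inserting 4: P = [[2, 3, 4], [5, 7], [6]].
After inserting 1: P = [[1, 3, 4], [2, 7], [5], [6]].

So P = [[1, 3, 4], [2, 7], [5], [6]], Q = [[1, 3, 4], [2, 6], [5], [7]].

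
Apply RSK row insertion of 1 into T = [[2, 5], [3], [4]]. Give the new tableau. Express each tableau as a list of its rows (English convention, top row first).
In row 1, 1 replaces 2 (the leftmost entry greater than 1); 2 is bumped to row 2. In row 2, 2 replaces 3 (the leftmost entry greater than 2); 3 is bumped to row 3. In row 3, 3 replaces 4 (the leftmost entry greater than 3); 4 is bumped to row 4. 4 starts a new row 4. The new tableau is [[1, 5], [2], [3], [4]].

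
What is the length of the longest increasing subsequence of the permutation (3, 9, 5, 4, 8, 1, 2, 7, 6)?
3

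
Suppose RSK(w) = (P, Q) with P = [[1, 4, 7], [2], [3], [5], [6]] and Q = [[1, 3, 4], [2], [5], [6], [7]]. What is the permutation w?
6 3 5 7 4 2 1

Reverse the RSK construction: for i from n down to 1, find the cell of Q containing i, remove the entry at that cell from P, and reverse-bump it up through P; the value ejected from row 1 is w(i).

Step i=7: Q has 7 at row 5, column 1; remove 6 from row 5 of P and reverse-bump: 6 enters row 4 and ejects 5; 5 enters row 3 and ejects 3; 3 enters row 2 and ejects 2; 2 enters row 1 and ejects 1. So w(7) = 1. P is now [[2, 4, 7], [3], [5], [6]].
Step i=6: Q has 6 at row 4, column 1; remove 6 from row 4 of P and reverse-bump: 6 enters row 3 and ejects 5; 5 enters row 2 and ejects 3; 3 enters row 1 and ejects 2. So w(6) = 2. P is now [[3, 4, 7], [5], [6]].
Step i=5: Q has 5 at row 3, column 1; remove 6 from row 3 of P and reverse-bump: 6 enters row 2 and ejects 5; 5 enters row 1 and ejects 4. So w(5) = 4. P is now [[3, 5, 7], [6]].
Step i=4: Q has 4 at row 1, column 3; remove that cell from P, ejecting 7. So w(4) = 7. P is now [[3, 5], [6]].
Step i=3: Q has 3 at row 1, column 2; remove that cell from P, ejecting 5. So w(3) = 5. P is now [[3], [6]].
Step i=2: Q has 2 at row 2, column 1; remove 6 from row 2 of P and reverse-bump: 6 enters row 1 and ejects 3. So w(2) = 3. P is now [[6]].
Step i=1: Q has 1 at row 1, column 1; remove that cell from P, ejecting 6. So w(1) = 6. P is now [].

So w = 6 3 5 7 4 2 1.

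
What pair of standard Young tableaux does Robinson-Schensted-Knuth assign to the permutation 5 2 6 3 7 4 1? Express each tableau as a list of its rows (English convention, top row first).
P = [[1, 3, 4], [2, 6, 7], [5]], Q = [[1, 3, 5], [2, 4, 6], [7]]

Insert each entry of the permutation into P by Schensted row insertion, recording in Q the position of each new cell.

After inserting 5: P = [[5]].
After inserting 2: P = [[2], [5]].
After inserting 6: P = [[2, 6], [5]].
After inserting 3: P = [[2, 3], [5, 6]].
After inserting 7: P = [[2, 3, 7], [5, 6]].
After inserting 4: P = [[2, 3, 4], [5, 6, 7]].
After inserting 1: P = [[1, 3, 4], [2, 6, 7], [5]].

So P = [[1, 3, 4], [2, 6, 7], [5]], Q = [[1, 3, 5], [2, 4, 6], [7]].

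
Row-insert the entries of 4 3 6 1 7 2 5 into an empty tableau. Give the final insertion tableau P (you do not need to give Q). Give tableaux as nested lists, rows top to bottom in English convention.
P = [[1, 2, 5], [3, 6, 7], [4]]

After inserting 4: P = [[4]].
After inserting 3: P = [[3], [4]].
After inserting 6: P = [[3, 6], [4]].
After inserting 1: P = [[1, 6], [3], [4]].
After inserting 7: P = [[1, 6, 7], [3], [4]].
After inserting 2: P = [[1, 2, 7], [3, 6], [4]].
After inserting 5: P = [[1, 2, 5], [3, 6, 7], [4]].

So P = [[1, 2, 5], [3, 6, 7], [4]].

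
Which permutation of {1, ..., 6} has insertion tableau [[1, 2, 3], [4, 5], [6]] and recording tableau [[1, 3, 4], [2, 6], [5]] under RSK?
6 1 4 5 2 3

Reverse the RSK construction: for i from n down to 1, find the cell of Q containing i, remove the entry at that cell from P, and reverse-bump it up through P; the value ejected from row 1 is w(i).

Step i=6: Q has 6 at row 2, column 2; remove 5 from row 2 of P and reverse-bump: 5 enters row 1 and ejects 3. So w(6) = 3. P is now [[1, 2, 5], [4], [6]].
Step i=5: Q has 5 at row 3, column 1; remove 6 from row 3 of P and reverse-bump: 6 enters row 2 and ejects 4; 4 enters row 1 and ejects 2. So w(5) = 2. P is now [[1, 4, 5], [6]].
Step i=4: Q has 4 at row 1, column 3; remove that cell from P, ejecting 5. So w(4) = 5. P is now [[1, 4], [6]].
Step i=3: Q has 3 at row 1, column 2; remove that cell from P, ejecting 4. So w(3) = 4. P is now [[1], [6]].
Step i=2: Q has 2 at row 2, column 1; remove 6 from row 2 of P and reverse-bump: 6 enters row 1 and ejects 1. So w(2) = 1. P is now [[6]].
Step i=1: Q has 1 at row 1, column 1; remove that cell from P, ejecting 6. So w(1) = 6. P is now [].

So w = 6 1 4 5 2 3.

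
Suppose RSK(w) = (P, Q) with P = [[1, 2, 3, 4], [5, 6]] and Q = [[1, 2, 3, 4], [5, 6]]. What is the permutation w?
Reverse the RSK construction: for i from n down to 1, find the cell of Q containing i, remove the entry at that cell from P, and reverse-bump it up through P; the value ejected from row 1 is w(i).

Step i=6: Q has 6 at row 2, column 2; remove 6 from row 2 of P and reverse-bump: 6 enters row 1 and ejects 4. So w(6) = 4. P is now [[1, 2, 3, 6], [5]].
Step i=5: Q has 5 at row 2, column 1; remove 5 from row 2 of P and reverse-bump: 5 enters row 1 and ejects 3. So w(5) = 3. P is now [[1, 2, 5, 6]].
Step i=4: Q has 4 at row 1, column 4; remove that cell from P, ejecting 6. So w(4) = 6. P is now [[1, 2, 5]].
Step i=3: Q has 3 at row 1, column 3; remove that cell from P, ejecting 5. So w(3) = 5. P is now [[1, 2]].
Step i=2: Q has 2 at row 1, column 2; remove that cell from P, ejecting 2. So w(2) = 2. P is now [[1]].
Step i=1: Q has 1 at row 1, column 1; remove that cell from P, ejecting 1. So w(1) = 1. P is now [].

So w = 1 2 5 6 3 4.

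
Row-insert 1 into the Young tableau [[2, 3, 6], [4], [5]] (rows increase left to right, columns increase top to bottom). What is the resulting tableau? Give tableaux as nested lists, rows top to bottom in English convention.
[[1, 3, 6], [2], [4], [5]]

In row 1, 1 replaces 2 (the leftmost entry greater than 1); 2 is bumped to row 2. In row 2, 2 replaces 4 (the leftmost entry greater than 2); 4 is bumped to row 3. In row 3, 4 replaces 5 (the leftmost entry greater than 4); 5 is bumped to row 4. 5 starts a new row 4. The new tableau is [[1, 3, 6], [2], [4], [5]].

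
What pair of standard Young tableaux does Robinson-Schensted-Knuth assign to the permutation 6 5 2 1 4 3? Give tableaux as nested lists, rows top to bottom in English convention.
Insert each entry of the permutation into P by Schensted row insertion, recording in Q the position of each new cell.

Insert 6: appended to row 1. P = [[6]], Q = [[1]].
Insert 5: 5 bumps 6 from row 1; 6 starts row 2. P = [[5], [6]], Q = [[1], [2]].
Insert 2: 2 bumps 5 from row 1; 5 bumps 6 from row 2; 6 starts row 3. P = [[2], [5], [6]], Q = [[1], [2], [3]].
Insert 1: 1 bumps 2 from row 1; 2 bumps 5 from row 2; 5 bumps 6 from row 3; 6 starts row 4. P = [[1], [2], [5], [6]], Q = [[1], [2], [3], [4]].
Insert 4: appended to row 1. P = [[1, 4], [2], [5], [6]], Q = [[1, 5], [2], [3], [4]].
Insert 3: 3 bumps 4 from row 1; 4 appends to row 2. P = [[1, 3], [2, 4], [5], [6]], Q = [[1, 5], [2, 6], [3], [4]].

So P = [[1, 3], [2, 4], [5], [6]], Q = [[1, 5], [2, 6], [3], [4]].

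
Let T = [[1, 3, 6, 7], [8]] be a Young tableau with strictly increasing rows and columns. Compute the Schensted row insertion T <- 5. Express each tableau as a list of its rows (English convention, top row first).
[[1, 3, 5, 7], [6], [8]]

In row 1, 5 replaces 6 (the leftmost entry greater than 5); 6 is bumped to row 2. In row 2, 6 replaces 8 (the leftmost entry greater than 6); 8 is bumped to row 3. 8 starts a new row 3. The new tableau is [[1, 3, 5, 7], [6], [8]].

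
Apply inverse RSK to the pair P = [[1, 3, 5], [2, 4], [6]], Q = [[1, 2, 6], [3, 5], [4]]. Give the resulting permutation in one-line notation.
2 6 4 1 3 5

Reverse the RSK construction: for i from n down to 1, find the cell of Q containing i, remove the entry at that cell from P, and reverse-bump it up through P; the value ejected from row 1 is w(i).

Step i=6: Q has 6 at row 1, column 3; remove that cell from P, ejecting 5. So w(6) = 5. P is now [[1, 3], [2, 4], [6]].
Step i=5: Q has 5 at row 2, column 2; remove 4 from row 2 of P and reverse-bump: 4 enters row 1 and ejects 3. So w(5) = 3. P is now [[1, 4], [2], [6]].
Step i=4: Q has 4 at row 3, column 1; remove 6 from row 3 of P and reverse-bump: 6 enters row 2 and ejects 2; 2 enters row 1 and ejects 1. So w(4) = 1. P is now [[2, 4], [6]].
Step i=3: Q has 3 at row 2, column 1; remove 6 from row 2 of P and reverse-bump: 6 enters row 1 and ejects 4. So w(3) = 4. P is now [[2, 6]].
Step i=2: Q has 2 at row 1, column 2; remove that cell from P, ejecting 6. So w(2) = 6. P is now [[2]].
Step i=1: Q has 1 at row 1, column 1; remove that cell from P, ejecting 2. So w(1) = 2. P is now [].

So w = 2 6 4 1 3 5.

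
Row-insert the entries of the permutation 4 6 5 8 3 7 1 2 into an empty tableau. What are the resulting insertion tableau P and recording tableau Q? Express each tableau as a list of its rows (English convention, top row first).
Insert each entry of the permutation into P by Schensted row insertion, recording in Q the position of each new cell.

After inserting 4: P = [[4]].
After inserting 6: P = [[4, 6]].
After inserting 5: P = [[4, 5], [6]].
After inserting 8: P = [[4, 5, 8], [6]].
After inserting 3: P = [[3, 5, 8], [4], [6]].
After inserting 7: P = [[3, 5, 7], [4, 8], [6]].
After inserting 1: P = [[1, 5, 7], [3, 8], [4], [6]].
After inserting 2: P = [[1, 2, 7], [3, 5], [4, 8], [6]].

So P = [[1, 2, 7], [3, 5], [4, 8], [6]], Q = [[1, 2, 4], [3, 6], [5, 8], [7]].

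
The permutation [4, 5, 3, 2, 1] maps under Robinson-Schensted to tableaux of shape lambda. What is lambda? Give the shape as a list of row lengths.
[2, 1, 1, 1]

RSK row insertion gives P = [[1, 5], [2], [3], [4]], which has shape [2, 1, 1, 1].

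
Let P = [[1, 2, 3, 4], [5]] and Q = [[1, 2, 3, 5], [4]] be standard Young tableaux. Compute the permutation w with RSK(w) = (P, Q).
1 2 5 3 4

Reverse RSK: for i = n, n-1, ..., 1, locate i in Q, remove the corresponding corner cell from P, and reverse-bump its entry up through P; the value ejected from row 1 is w(i).

So w = 1 2 5 3 4.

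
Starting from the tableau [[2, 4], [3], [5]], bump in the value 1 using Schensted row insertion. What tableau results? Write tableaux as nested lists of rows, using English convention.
[[1, 4], [2], [3], [5]]

In row 1, 1 replaces 2 (the leftmost entry greater than 1); 2 is bumped to row 2. In row 2, 2 replaces 3 (the leftmost entry greater than 2); 3 is bumped to row 3. In row 3, 3 replaces 5 (the leftmost entry greater than 3); 5 is bumped to row 4. 5 starts a new row 4. The new tableau is [[1, 4], [2], [3], [5]].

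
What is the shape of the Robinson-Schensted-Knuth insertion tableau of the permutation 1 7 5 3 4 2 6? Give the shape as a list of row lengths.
[4, 1, 1, 1]

Row-insert each entry into an empty tableau.

After inserting 1: P = [[1]].
After inserting 7: P = [[1, 7]].
After inserting 5: P = [[1, 5], [7]].
After inserting 3: P = [[1, 3], [5], [7]].
After inserting 4: P = [[1, 3, 4], [5], [7]].
After inserting 2: P = [[1, 2, 4], [3], [5], [7]].
After inserting 6: P = [[1, 2, 4, 6], [3], [5], [7]].

The final insertion tableau P = [[1, 2, 4, 6], [3], [5], [7]] has shape [4, 1, 1, 1].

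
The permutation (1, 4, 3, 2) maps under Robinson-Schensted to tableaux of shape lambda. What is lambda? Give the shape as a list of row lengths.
[2, 1, 1]

Row-insert each entry into an empty tableau.

After inserting 1: P = [[1]].
After inserting 4: P = [[1, 4]].
After inserting 3: P = [[1, 3], [4]].
After inserting 2: P = [[1, 2], [3], [4]].

The final insertion tableau P = [[1, 2], [3], [4]] has shape [2, 1, 1].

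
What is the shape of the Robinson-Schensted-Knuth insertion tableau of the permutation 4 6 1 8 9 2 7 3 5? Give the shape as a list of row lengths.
[4, 4, 1]

Row-insert each entry into an empty tableau.

After inserting 4: P = [[4]].
After inserting 6: P = [[4, 6]].
After inserting 1: P = [[1, 6], [4]].
After inserting 8: P = [[1, 6, 8], [4]].
After inserting 9: P = [[1, 6, 8, 9], [4]].
After inserting 2: P = [[1, 2, 8, 9], [4, 6]].
After inserting 7: P = [[1, 2, 7, 9], [4, 6, 8]].
After inserting 3: P = [[1, 2, 3, 9], [4, 6, 7], [8]].
After inserting 5: P = [[1, 2, 3, 5], [4, 6, 7, 9], [8]].

The final insertion tableau P = [[1, 2, 3, 5], [4, 6, 7, 9], [8]] has shape [4, 4, 1].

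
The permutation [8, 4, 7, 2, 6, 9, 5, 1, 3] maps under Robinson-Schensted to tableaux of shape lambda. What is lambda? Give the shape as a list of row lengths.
RSK row insertion gives P = [[1, 3, 9], [2, 5], [4, 6], [7], [8]], which has shape [3, 2, 2, 1, 1].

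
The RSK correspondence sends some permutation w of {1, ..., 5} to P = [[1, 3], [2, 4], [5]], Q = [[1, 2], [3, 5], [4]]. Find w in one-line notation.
Reverse RSK: for i = n, n-1, ..., 1, locate i in Q, remove the corresponding corner cell from P, and reverse-bump its entry up through P; the value ejected from row 1 is w(i).

So w = 2 5 4 1 3.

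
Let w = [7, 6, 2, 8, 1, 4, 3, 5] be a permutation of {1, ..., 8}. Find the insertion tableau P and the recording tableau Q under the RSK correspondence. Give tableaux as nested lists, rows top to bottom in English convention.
Insert each entry of the permutation into P by Schensted row insertion, recording in Q the position of each new cell.

Insert 7: appended to row 1. P = [[7]], Q = [[1]].
Insert 6: 6 bumps 7 from row 1; 7 starts row 2. P = [[6], [7]], Q = [[1], [2]].
Insert 2: 2 bumps 6 from row 1; 6 bumps 7 from row 2; 7 starts row 3. P = [[2], [6], [7]], Q = [[1], [2], [3]].
Insert 8: appended to row 1. P = [[2, 8], [6], [7]], Q = [[1, 4], [2], [3]].
Insert 1: 1 bumps 2 from row 1; 2 bumps 6 from row 2; 6 bumps 7 from row 3; 7 starts row 4. P = [[1, 8], [2], [6], [7]], Q = [[1, 4], [2], [3], [5]].
Insert 4: 4 bumps 8 from row 1; 8 appends to row 2. P = [[1, 4], [2, 8], [6], [7]], Q = [[1, 4], [2, 6], [3], [5]].
Insert 3: 3 bumps 4 from row 1; 4 bumps 8 from row 2; 8 appends to row 3. P = [[1, 3], [2, 4], [6, 8], [7]], Q = [[1, 4], [2, 6], [3, 7], [5]].
Insert 5: appended to row 1. P = [[1, 3, 5], [2, 4], [6, 8], [7]], Q = [[1, 4, 8], [2, 6], [3, 7], [5]].

So P = [[1, 3, 5], [2, 4], [6, 8], [7]], Q = [[1, 4, 8], [2, 6], [3, 7], [5]].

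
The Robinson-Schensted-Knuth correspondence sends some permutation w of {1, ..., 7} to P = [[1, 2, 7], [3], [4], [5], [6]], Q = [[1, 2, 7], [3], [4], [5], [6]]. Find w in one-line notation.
Reverse the RSK construction: for i from n down to 1, find the cell of Q containing i, remove the entry at that cell from P, and reverse-bump it up through P; the value ejected from row 1 is w(i).

Step i=7: Q has 7 at row 1, column 3; remove that cell from P, ejecting 7. So w(7) = 7. P is now [[1, 2], [3], [4], [5], [6]].
Step i=6: Q has 6 at row 5, column 1; remove 6 from row 5 of P and reverse-bump: 6 enters row 4 and ejects 5; 5 enters row 3 and ejects 4; 4 enters row 2 and ejects 3; 3 enters row 1 and ejects 2. So w(6) = 2. P is now [[1, 3], [4], [5], [6]].
Step i=5: Q has 5 at row 4, column 1; remove 6 from row 4 of P and reverse-bump: 6 enters row 3 and ejects 5; 5 enters row 2 and ejects 4; 4 enters row 1 and ejects 3. So w(5) = 3. P is now [[1, 4], [5], [6]].
Step i=4: Q has 4 at row 3, column 1; remove 6 from row 3 of P and reverse-bump: 6 enters row 2 and ejects 5; 5 enters row 1 and ejects 4. So w(4) = 4. P is now [[1, 5], [6]].
Step i=3: Q has 3 at row 2, column 1; remove 6 from row 2 of P and reverse-bump: 6 enters row 1 and ejects 5. So w(3) = 5. P is now [[1, 6]].
Step i=2: Q has 2 at row 1, column 2; remove that cell from P, ejecting 6. So w(2) = 6. P is now [[1]].
Step i=1: Q has 1 at row 1, column 1; remove that cell from P, ejecting 1. So w(1) = 1. P is now [].

So w = 1 6 5 4 3 2 7.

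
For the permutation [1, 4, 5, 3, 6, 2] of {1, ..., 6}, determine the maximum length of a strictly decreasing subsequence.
3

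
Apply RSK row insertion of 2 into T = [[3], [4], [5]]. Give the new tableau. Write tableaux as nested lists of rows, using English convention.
[[2], [3], [4], [5]]

In row 1, 2 replaces 3 (the leftmost entry greater than 2); 3 is bumped to row 2. In row 2, 3 replaces 4 (the leftmost entry greater than 3); 4 is bumped to row 3. In row 3, 4 replaces 5 (the leftmost entry greater than 4); 5 is bumped to row 4. 5 starts a new row 4. The new tableau is [[2], [3], [4], [5]].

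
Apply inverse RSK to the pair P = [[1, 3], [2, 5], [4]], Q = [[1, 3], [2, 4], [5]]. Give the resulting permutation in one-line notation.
4 2 5 3 1

Reverse RSK: for i = n, n-1, ..., 1, locate i in Q, remove the corresponding corner cell from P, and reverse-bump its entry up through P; the value ejected from row 1 is w(i).

So w = 4 2 5 3 1.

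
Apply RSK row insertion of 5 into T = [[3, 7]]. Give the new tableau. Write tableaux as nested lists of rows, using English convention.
In row 1, 5 replaces 7 (the leftmost entry greater than 5); 7 is bumped to row 2. 7 starts a new row 2. The new tableau is [[3, 5], [7]].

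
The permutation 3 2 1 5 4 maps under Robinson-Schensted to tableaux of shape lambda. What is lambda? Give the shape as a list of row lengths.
[2, 2, 1]

Row-insert each entry into an empty tableau.

After inserting 3: P = [[3]].
After inserting 2: P = [[2], [3]].
After inserting 1: P = [[1], [2], [3]].
After inserting 5: P = [[1, 5], [2], [3]].
After inserting 4: P = [[1, 4], [2, 5], [3]].

The final insertion tableau P = [[1, 4], [2, 5], [3]] has shape [2, 2, 1].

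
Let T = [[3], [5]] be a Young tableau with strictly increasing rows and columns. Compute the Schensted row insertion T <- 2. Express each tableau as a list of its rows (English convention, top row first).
[[2], [3], [5]]

In row 1, 2 replaces 3 (the leftmost entry greater than 2); 3 is bumped to row 2. In row 2, 3 replaces 5 (the leftmost entry greater than 3); 5 is bumped to row 3. 5 starts a new row 3. The new tableau is [[2], [3], [5]].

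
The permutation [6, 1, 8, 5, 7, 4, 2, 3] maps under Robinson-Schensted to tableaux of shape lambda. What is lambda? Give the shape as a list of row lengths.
Row-insert each entry into an empty tableau.

After inserting 6: P = [[6]].
After inserting 1: P = [[1], [6]].
After inserting 8: P = [[1, 8], [6]].
After inserting 5: P = [[1, 5], [6, 8]].
After inserting 7: P = [[1, 5, 7], [6, 8]].
After inserting 4: P = [[1, 4, 7], [5, 8], [6]].
After inserting 2: P = [[1, 2, 7], [4, 8], [5], [6]].
After inserting 3: P = [[1, 2, 3], [4, 7], [5, 8], [6]].

The final insertion tableau P = [[1, 2, 3], [4, 7], [5, 8], [6]] has shape [3, 2, 2, 1].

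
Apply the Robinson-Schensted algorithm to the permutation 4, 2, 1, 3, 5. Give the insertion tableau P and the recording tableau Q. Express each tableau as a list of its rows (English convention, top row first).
Insert each entry of the permutation into P by Schensted row insertion, recording in Q the position of each new cell.

Insert 4: appended to row 1. P = [[4]], Q = [[1]].
Insert 2: 2 bumps 4 from row 1; 4 starts row 2. P = [[2], [4]], Q = [[1], [2]].
Insert 1: 1 bumps 2 from row 1; 2 bumps 4 from row 2; 4 starts row 3. P = [[1], [2], [4]], Q = [[1], [2], [3]].
Insert 3: appended to row 1. P = [[1, 3], [2], [4]], Q = [[1, 4], [2], [3]].
Insert 5: appended to row 1. P = [[1, 3, 5], [2], [4]], Q = [[1, 4, 5], [2], [3]].

So P = [[1, 3, 5], [2], [4]], Q = [[1, 4, 5], [2], [3]].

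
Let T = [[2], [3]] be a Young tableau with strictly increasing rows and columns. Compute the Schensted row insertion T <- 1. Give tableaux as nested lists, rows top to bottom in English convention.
[[1], [2], [3]]

In row 1, 1 replaces 2 (the leftmost entry greater than 1); 2 is bumped to row 2. In row 2, 2 replaces 3 (the leftmost entry greater than 2); 3 is bumped to row 3. 3 starts a new row 3. The new tableau is [[1], [2], [3]].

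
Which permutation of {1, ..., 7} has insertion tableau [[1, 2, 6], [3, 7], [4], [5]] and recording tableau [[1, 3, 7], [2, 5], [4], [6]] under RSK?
5 4 7 1 3 2 6

Reverse RSK: for i = n, n-1, ..., 1, locate i in Q, remove the corresponding corner cell from P, and reverse-bump its entry up through P; the value ejected from row 1 is w(i).

So w = 5 4 7 1 3 2 6.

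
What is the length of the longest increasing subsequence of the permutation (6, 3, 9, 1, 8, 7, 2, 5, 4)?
3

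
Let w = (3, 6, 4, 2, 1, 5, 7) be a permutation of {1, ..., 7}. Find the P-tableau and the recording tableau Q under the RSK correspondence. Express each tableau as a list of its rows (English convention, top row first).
Insert each entry of the permutation into P by Schensted row insertion, recording in Q the position of each new cell.

After inserting 3: P = [[3]].
After inserting 6: P = [[3, 6]].
After inserting 4: P = [[3, 4], [6]].
After inserting 2: P = [[2, 4], [3], [6]].
After inserting 1: P = [[1, 4], [2], [3], [6]].
After inserting 5: P = [[1, 4, 5], [2], [3], [6]].
After inserting 7: P = [[1, 4, 5, 7], [2], [3], [6]].

So P = [[1, 4, 5, 7], [2], [3], [6]], Q = [[1, 2, 6, 7], [3], [4], [5]].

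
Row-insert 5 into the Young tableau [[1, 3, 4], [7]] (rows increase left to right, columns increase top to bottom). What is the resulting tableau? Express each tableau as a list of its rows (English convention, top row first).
5 is larger than every entry of row 1, so it is appended to row 1. The new tableau is [[1, 3, 4, 5], [7]].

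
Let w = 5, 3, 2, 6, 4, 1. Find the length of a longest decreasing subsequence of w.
4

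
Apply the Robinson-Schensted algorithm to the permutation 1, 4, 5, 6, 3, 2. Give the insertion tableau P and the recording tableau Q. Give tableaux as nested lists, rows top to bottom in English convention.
P = [[1, 2, 5, 6], [3], [4]], Q = [[1, 2, 3, 4], [5], [6]]

Insert each entry of the permutation into P by Schensted row insertion, recording in Q the position of each new cell.

Insert 1: appended to row 1. P = [[1]].
Insert 4: appended to row 1. P = [[1, 4]].
Insert 5: appended to row 1. P = [[1, 4, 5]].
Insert 6: appended to row 1. P = [[1, 4, 5, 6]].
Insert 3: 3 bumps 4 from row 1; 4 starts row 2. P = [[1, 3, 5, 6], [4]].
Insert 2: 2 bumps 3 from row 1; 3 bumps 4 from row 2; 4 starts row 3. P = [[1, 2, 5, 6], [3], [4]].

So P = [[1, 2, 5, 6], [3], [4]], Q = [[1, 2, 3, 4], [5], [6]].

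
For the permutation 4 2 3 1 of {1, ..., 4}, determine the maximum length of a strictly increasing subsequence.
2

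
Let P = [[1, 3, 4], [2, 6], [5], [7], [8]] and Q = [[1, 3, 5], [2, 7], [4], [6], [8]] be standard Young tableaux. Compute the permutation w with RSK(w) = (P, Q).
Reverse the RSK construction: for i from n down to 1, find the cell of Q containing i, remove the entry at that cell from P, and reverse-bump it up through P; the value ejected from row 1 is w(i).

Step i=8: Q has 8 at row 5, column 1; remove 8 from row 5 of P and reverse-bump: 8 enters row 4 and ejects 7; 7 enters row 3 and ejects 5; 5 enters row 2 and ejects 2; 2 enters row 1 and ejects 1. So w(8) = 1. P is now [[2, 3, 4], [5, 6], [7], [8]].
Step i=7: Q has 7 at row 2, column 2; remove 6 from row 2 of P and reverse-bump: 6 enters row 1 and ejects 4. So w(7) = 4. P is now [[2, 3, 6], [5], [7], [8]].
Step i=6: Q has 6 at row 4, column 1; remove 8 from row 4 of P and reverse-bump: 8 enters row 3 and ejects 7; 7 enters row 2 and ejects 5; 5 enters row 1 and ejects 3. So w(6) = 3. P is now [[2, 5, 6], [7], [8]].
Step i=5: Q has 5 at row 1, column 3; remove that cell from P, ejecting 6. So w(5) = 6. P is now [[2, 5], [7], [8]].
Step i=4: Q has 4 at row 3, column 1; remove 8 from row 3 of P and reverse-bump: 8 enters row 2 and ejects 7; 7 enters row 1 and ejects 5. So w(4) = 5. P is now [[2, 7], [8]].
Step i=3: Q has 3 at row 1, column 2; remove that cell from P, ejecting 7. So w(3) = 7. P is now [[2], [8]].
Step i=2: Q has 2 at row 2, column 1; remove 8 from row 2 of P and reverse-bump: 8 enters row 1 and ejects 2. So w(2) = 2. P is now [[8]].
Step i=1: Q has 1 at row 1, column 1; remove that cell from P, ejecting 8. So w(1) = 8. P is now [].

So w = 8 2 7 5 6 3 4 1.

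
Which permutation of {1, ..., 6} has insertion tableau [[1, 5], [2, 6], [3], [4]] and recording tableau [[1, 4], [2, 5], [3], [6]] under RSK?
4 3 2 6 5 1

Reverse RSK: for i = n, n-1, ..., 1, locate i in Q, remove the corresponding corner cell from P, and reverse-bump its entry up through P; the value ejected from row 1 is w(i).

So w = 4 3 2 6 5 1.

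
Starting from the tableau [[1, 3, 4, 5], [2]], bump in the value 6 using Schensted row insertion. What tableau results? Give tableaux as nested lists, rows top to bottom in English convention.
[[1, 3, 4, 5, 6], [2]]

6 is larger than every entry of row 1, so it is appended to row 1. The new tableau is [[1, 3, 4, 5, 6], [2]].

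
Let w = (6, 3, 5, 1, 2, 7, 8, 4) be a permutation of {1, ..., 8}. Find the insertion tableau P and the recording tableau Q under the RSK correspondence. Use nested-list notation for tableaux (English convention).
P = [[1, 2, 4, 8], [3, 5, 7], [6]], Q = [[1, 3, 6, 7], [2, 5, 8], [4]]

Insert each entry of the permutation into P by Schensted row insertion, recording in Q the position of each new cell.

After inserting 6: P = [[6]].
After inserting 3: P = [[3], [6]].
After inserting 5: P = [[3, 5], [6]].
After inserting 1: P = [[1, 5], [3], [6]].
After inserting 2: P = [[1, 2], [3, 5], [6]].
After inserting 7: P = [[1, 2, 7], [3, 5], [6]].
After inserting 8: P = [[1, 2, 7, 8], [3, 5], [6]].
After inserting 4: P = [[1, 2, 4, 8], [3, 5, 7], [6]].

So P = [[1, 2, 4, 8], [3, 5, 7], [6]], Q = [[1, 3, 6, 7], [2, 5, 8], [4]].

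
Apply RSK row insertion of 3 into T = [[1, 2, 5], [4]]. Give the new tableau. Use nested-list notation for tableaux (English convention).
[[1, 2, 3], [4, 5]]

In row 1, 3 replaces 5 (the leftmost entry greater than 3); 5 is bumped to row 2. 5 is appended to row 2. The new tableau is [[1, 2, 3], [4, 5]].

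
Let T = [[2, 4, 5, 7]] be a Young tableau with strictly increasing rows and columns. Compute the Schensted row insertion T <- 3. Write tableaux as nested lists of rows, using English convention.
In row 1, 3 replaces 4 (the leftmost entry greater than 3); 4 is bumped to row 2. 4 starts a new row 2. The new tableau is [[2, 3, 5, 7], [4]].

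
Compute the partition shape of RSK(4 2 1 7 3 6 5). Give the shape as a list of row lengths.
[3, 2, 2]

Row-insert each entry into an empty tableau.

After inserting 4: P = [[4]].
After inserting 2: P = [[2], [4]].
After inserting 1: P = [[1], [2], [4]].
After inserting 7: P = [[1, 7], [2], [4]].
After inserting 3: P = [[1, 3], [2, 7], [4]].
After inserting 6: P = [[1, 3, 6], [2, 7], [4]].
After inserting 5: P = [[1, 3, 5], [2, 6], [4, 7]].

The final insertion tableau P = [[1, 3, 5], [2, 6], [4, 7]] has shape [3, 2, 2].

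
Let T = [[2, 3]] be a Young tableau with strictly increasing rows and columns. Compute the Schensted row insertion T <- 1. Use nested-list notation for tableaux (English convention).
[[1, 3], [2]]

In row 1, 1 replaces 2 (the leftmost entry greater than 1); 2 is bumped to row 2. 2 starts a new row 2. The new tableau is [[1, 3], [2]].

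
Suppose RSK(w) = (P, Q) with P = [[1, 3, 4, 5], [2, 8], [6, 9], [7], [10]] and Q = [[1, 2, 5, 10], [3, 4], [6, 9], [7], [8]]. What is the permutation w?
7 10 2 6 9 8 3 1 4 5

Reverse the RSK construction: for i from n down to 1, find the cell of Q containing i, remove the entry at that cell from P, and reverse-bump it up through P; the value ejected from row 1 is w(i).

Step i=10: Q has 10 at row 1, column 4; remove that cell from P, ejecting 5. So w(10) = 5. P is now [[1, 3, 4], [2, 8], [6, 9], [7], [10]].
Step i=9: Q has 9 at row 3, column 2; remove 9 from row 3 of P and reverse-bump: 9 enters row 2 and ejects 8; 8 enters row 1 and ejects 4. So w(9) = 4. P is now [[1, 3, 8], [2, 9], [6], [7], [10]].
Step i=8: Q has 8 at row 5, column 1; remove 10 from row 5 of P and reverse-bump: 10 enters row 4 and ejects 7; 7 enters row 3 and ejects 6; 6 enters row 2 and ejects 2; 2 enters row 1 and ejects 1. So w(8) = 1. P is now [[2, 3, 8], [6, 9], [7], [10]].
Step i=7: Q has 7 at row 4, column 1; remove 10 from row 4 of P and reverse-bump: 10 enters row 3 and ejects 7; 7 enters row 2 and ejects 6; 6 enters row 1 and ejects 3. So w(7) = 3. P is now [[2, 6, 8], [7, 9], [10]].
Step i=6: Q has 6 at row 3, column 1; remove 10 from row 3 of P and reverse-bump: 10 enters row 2 and ejects 9; 9 enters row 1 and ejects 8. So w(6) = 8. P is now [[2, 6, 9], [7, 10]].
Step i=5: Q has 5 at row 1, column 3; remove that cell from P, ejecting 9. So w(5) = 9. P is now [[2, 6], [7, 10]].
Step i=4: Q has 4 at row 2, column 2; remove 10 from row 2 of P and reverse-bump: 10 enters row 1 and ejects 6. So w(4) = 6. P is now [[2, 10], [7]].
Step i=3: Q has 3 at row 2, column 1; remove 7 from row 2 of P and reverse-bump: 7 enters row 1 and ejects 2. So w(3) = 2. P is now [[7, 10]].
Step i=2: Q has 2 at row 1, column 2; remove that cell from P, ejecting 10. So w(2) = 10. P is now [[7]].
Step i=1: Q has 1 at row 1, column 1; remove that cell from P, ejecting 7. So w(1) = 7. P is now [].

So w = 7 10 2 6 9 8 3 1 4 5.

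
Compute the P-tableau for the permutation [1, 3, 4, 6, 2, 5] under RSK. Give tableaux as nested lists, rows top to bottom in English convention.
P = [[1, 2, 4, 5], [3, 6]]

Insert 1: appended to row 1. P = [[1]].
Insert 3: appended to row 1. P = [[1, 3]].
Insert 4: appended to row 1. P = [[1, 3, 4]].
Insert 6: appended to row 1. P = [[1, 3, 4, 6]].
Insert 2: 2 bumps 3 from row 1; 3 starts row 2. P = [[1, 2, 4, 6], [3]].
Insert 5: 5 bumps 6 from row 1; 6 appends to row 2. P = [[1, 2, 4, 5], [3, 6]].

So P = [[1, 2, 4, 5], [3, 6]].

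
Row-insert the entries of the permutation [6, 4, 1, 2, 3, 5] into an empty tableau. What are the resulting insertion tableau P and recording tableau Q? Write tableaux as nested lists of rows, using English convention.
P = [[1, 2, 3, 5], [4], [6]], Q = [[1, 4, 5, 6], [2], [3]]

Insert each entry of the permutation into P by Schensted row insertion, recording in Q the position of each new cell.

Insert 6: appended to row 1. P = [[6]].
Insert 4: 4 bumps 6 from row 1; 6 starts row 2. P = [[4], [6]].
Insert 1: 1 bumps 4 from row 1; 4 bumps 6 from row 2; 6 starts row 3. P = [[1], [4], [6]].
Insert 2: appended to row 1. P = [[1, 2], [4], [6]].
Insert 3: appended to row 1. P = [[1, 2, 3], [4], [6]].
Insert 5: appended to row 1. P = [[1, 2, 3, 5], [4], [6]].

So P = [[1, 2, 3, 5], [4], [6]], Q = [[1, 4, 5, 6], [2], [3]].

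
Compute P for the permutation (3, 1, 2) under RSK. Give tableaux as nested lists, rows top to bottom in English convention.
P = [[1, 2], [3]]

After inserting 3: P = [[3]].
After inserting 1: P = [[1], [3]].
After inserting 2: P = [[1, 2], [3]].

So P = [[1, 2], [3]].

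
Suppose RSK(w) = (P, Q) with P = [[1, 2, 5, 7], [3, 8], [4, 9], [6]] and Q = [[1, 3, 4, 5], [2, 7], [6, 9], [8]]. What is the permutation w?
6 1 4 5 9 3 8 2 7

Reverse the RSK construction: for i from n down to 1, find the cell of Q containing i, remove the entry at that cell from P, and reverse-bump it up through P; the value ejected from row 1 is w(i).

Step i=9: Q has 9 at row 3, column 2; remove 9 from row 3 of P and reverse-bump: 9 enters row 2 and ejects 8; 8 enters row 1 and ejects 7. So w(9) = 7. P is now [[1, 2, 5, 8], [3, 9], [4], [6]].
Step i=8: Q has 8 at row 4, column 1; remove 6 from row 4 of P and reverse-bump: 6 enters row 3 and ejects 4; 4 enters row 2 and ejects 3; 3 enters row 1 and ejects 2. So w(8) = 2. P is now [[1, 3, 5, 8], [4, 9], [6]].
Step i=7: Q has 7 at row 2, column 2; remove 9 from row 2 of P and reverse-bump: 9 enters row 1 and ejects 8. So w(7) = 8. P is now [[1, 3, 5, 9], [4], [6]].
Step i=6: Q has 6 at row 3, column 1; remove 6 from row 3 of P and reverse-bump: 6 enters row 2 and ejects 4; 4 enters row 1 and ejects 3. So w(6) = 3. P is now [[1, 4, 5, 9], [6]].
Step i=5: Q has 5 at row 1, column 4; remove that cell from P, ejecting 9. So w(5) = 9. P is now [[1, 4, 5], [6]].
Step i=4: Q has 4 at row 1, column 3; remove that cell from P, ejecting 5. So w(4) = 5. P is now [[1, 4], [6]].
Step i=3: Q has 3 at row 1, column 2; remove that cell from P, ejecting 4. So w(3) = 4. P is now [[1], [6]].
Step i=2: Q has 2 at row 2, column 1; remove 6 from row 2 of P and reverse-bump: 6 enters row 1 and ejects 1. So w(2) = 1. P is now [[6]].
Step i=1: Q has 1 at row 1, column 1; remove that cell from P, ejecting 6. So w(1) = 6. P is now [].

So w = 6 1 4 5 9 3 8 2 7.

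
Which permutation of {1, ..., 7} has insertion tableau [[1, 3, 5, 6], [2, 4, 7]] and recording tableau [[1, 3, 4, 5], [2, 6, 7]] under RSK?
Reverse the RSK construction: for i from n down to 1, find the cell of Q containing i, remove the entry at that cell from P, and reverse-bump it up through P; the value ejected from row 1 is w(i).

Step i=7: Q has 7 at row 2, column 3; remove 7 from row 2 of P and reverse-bump: 7 enters row 1 and ejects 6. So w(7) = 6. P is now [[1, 3, 5, 7], [2, 4]].
Step i=6: Q has 6 at row 2, column 2; remove 4 from row 2 of P and reverse-bump: 4 enters row 1 and ejects 3. So w(6) = 3. P is now [[1, 4, 5, 7], [2]].
Step i=5: Q has 5 at row 1, column 4; remove that cell from P, ejecting 7. So w(5) = 7. P is now [[1, 4, 5], [2]].
Step i=4: Q has 4 at row 1, column 3; remove that cell from P, ejecting 5. So w(4) = 5. P is now [[1, 4], [2]].
Step i=3: Q has 3 at row 1, column 2; remove that cell from P, ejecting 4. So w(3) = 4. P is now [[1], [2]].
Step i=2: Q has 2 at row 2, column 1; remove 2 from row 2 of P and reverse-bump: 2 enters row 1 and ejects 1. So w(2) = 1. P is now [[2]].
Step i=1: Q has 1 at row 1, column 1; remove that cell from P, ejecting 2. So w(1) = 2. P is now [].

So w = 2 1 4 5 7 3 6.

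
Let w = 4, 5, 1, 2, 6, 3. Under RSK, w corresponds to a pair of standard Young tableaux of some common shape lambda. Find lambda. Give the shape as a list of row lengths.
[3, 3]

Row-insert each entry into an empty tableau.

After inserting 4: P = [[4]].
After inserting 5: P = [[4, 5]].
After inserting 1: P = [[1, 5], [4]].
After inserting 2: P = [[1, 2], [4, 5]].
After inserting 6: P = [[1, 2, 6], [4, 5]].
After inserting 3: P = [[1, 2, 3], [4, 5, 6]].

The final insertion tableau P = [[1, 2, 3], [4, 5, 6]] has shape [3, 3].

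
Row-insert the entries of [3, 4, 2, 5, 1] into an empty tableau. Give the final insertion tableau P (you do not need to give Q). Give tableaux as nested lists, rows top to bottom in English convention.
P = [[1, 4, 5], [2], [3]]

After inserting 3: P = [[3]].
After inserting 4: P = [[3, 4]].
After inserting 2: P = [[2, 4], [3]].
After inserting 5: P = [[2, 4, 5], [3]].
After inserting 1: P = [[1, 4, 5], [2], [3]].

So P = [[1, 4, 5], [2], [3]].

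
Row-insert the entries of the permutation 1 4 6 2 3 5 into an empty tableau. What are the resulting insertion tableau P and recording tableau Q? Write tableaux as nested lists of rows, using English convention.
Insert each entry of the permutation into P by Schensted row insertion, recording in Q the position of each new cell.

Insert 1: appended to row 1. P = [[1]].
Insert 4: appended to row 1. P = [[1, 4]].
Insert 6: appended to row 1. P = [[1, 4, 6]].
Insert 2: 2 bumps 4 from row 1; 4 starts row 2. P = [[1, 2, 6], [4]].
Insert 3: 3 bumps 6 from row 1; 6 appends to row 2. P = [[1, 2, 3], [4, 6]].
Insert 5: appended to row 1. P = [[1, 2, 3, 5], [4, 6]].

So P = [[1, 2, 3, 5], [4, 6]], Q = [[1, 2, 3, 6], [4, 5]].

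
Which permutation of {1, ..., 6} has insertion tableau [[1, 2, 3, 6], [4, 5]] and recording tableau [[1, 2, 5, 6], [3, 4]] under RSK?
Reverse the RSK construction: for i from n down to 1, find the cell of Q containing i, remove the entry at that cell from P, and reverse-bump it up through P; the value ejected from row 1 is w(i).

Step i=6: Q has 6 at row 1, column 4; remove that cell from P, ejecting 6. So w(6) = 6. P is now [[1, 2, 3], [4, 5]].
Step i=5: Q has 5 at row 1, column 3; remove that cell from P, ejecting 3. So w(5) = 3. P is now [[1, 2], [4, 5]].
Step i=4: Q has 4 at row 2, column 2; remove 5 from row 2 of P and reverse-bump: 5 enters row 1 and ejects 2. So w(4) = 2. P is now [[1, 5], [4]].
Step i=3: Q has 3 at row 2, column 1; remove 4 from row 2 of P and reverse-bump: 4 enters row 1 and ejects 1. So w(3) = 1. P is now [[4, 5]].
Step i=2: Q has 2 at row 1, column 2; remove that cell from P, ejecting 5. So w(2) = 5. P is now [[4]].
Step i=1: Q has 1 at row 1, column 1; remove that cell from P, ejecting 4. So w(1) = 4. P is now [].

So w = 4 5 1 2 3 6.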